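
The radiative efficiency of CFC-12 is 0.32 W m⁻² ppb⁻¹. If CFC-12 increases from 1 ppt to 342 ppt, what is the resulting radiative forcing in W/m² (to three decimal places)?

CFC-12: Δ = 342 − 1 = 341 ppt = 0.341 ppb; ΔF = 0.32 × 0.341 = 0.1091 W/m².

ΔF = 0.109 W/m²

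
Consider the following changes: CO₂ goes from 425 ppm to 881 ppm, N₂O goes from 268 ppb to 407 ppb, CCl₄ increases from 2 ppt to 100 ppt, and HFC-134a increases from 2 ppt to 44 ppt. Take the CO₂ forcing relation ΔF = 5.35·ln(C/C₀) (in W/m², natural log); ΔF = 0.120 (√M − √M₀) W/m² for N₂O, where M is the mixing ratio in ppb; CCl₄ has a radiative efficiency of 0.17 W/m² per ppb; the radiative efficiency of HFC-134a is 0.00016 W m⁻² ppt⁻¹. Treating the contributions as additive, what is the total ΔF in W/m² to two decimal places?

CO₂: 5.35 × ln(881/425) = 5.35 × ln(2.07294) = 5.35 × 0.72897 = 3.9000 W/m².
N₂O: 0.120 × (√407 − √268) = 0.120 × (20.1742 − 16.3707) = 0.120 × 3.8035 = 0.4564 W/m².
CCl₄: Δ = 100 − 2 = 98 ppt = 0.098 ppb; ΔF = 0.17 × 0.098 = 0.0167 W/m².
HFC-134a: ΔF = 0.00016 × (44 − 2) = 0.00016 × 42 = 0.0067 W/m².
Total ΔF = 3.9000 + 0.4564 + 0.0167 + 0.0067 = 4.3798 W/m².

ΔF = 4.38 W/m²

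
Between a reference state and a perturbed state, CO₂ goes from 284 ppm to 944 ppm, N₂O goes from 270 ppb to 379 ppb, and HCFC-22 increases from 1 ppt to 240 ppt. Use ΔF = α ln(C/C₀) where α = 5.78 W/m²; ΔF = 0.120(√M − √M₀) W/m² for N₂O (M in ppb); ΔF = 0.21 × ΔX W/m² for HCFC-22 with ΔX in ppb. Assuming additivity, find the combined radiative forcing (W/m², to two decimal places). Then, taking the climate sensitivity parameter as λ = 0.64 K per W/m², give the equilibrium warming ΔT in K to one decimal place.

CO₂: 5.78 × ln(944/284) = 5.78 × ln(3.32394) = 5.78 × 1.20115 = 6.9426 W/m².
N₂O: 0.120 × (√379 − √270) = 0.120 × (19.4679 − 16.4317) = 0.120 × 3.0362 = 0.3643 W/m².
HCFC-22: Δ = 240 − 1 = 239 ppt = 0.239 ppb; ΔF = 0.21 × 0.239 = 0.0502 W/m².
Total ΔF = 6.9426 + 0.3643 + 0.0502 = 7.3571 W/m².
ΔT = λ ΔF = 0.64 × 7.36 = 4.7104 K.

ΔF = 7.36 W/m²; ΔT = 4.7 K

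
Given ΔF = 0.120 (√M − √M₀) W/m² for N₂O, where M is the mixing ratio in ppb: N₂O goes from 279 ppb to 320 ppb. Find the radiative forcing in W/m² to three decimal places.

ΔF = 0.142 W/m²

N₂O: 0.120 × (√320 − √279) = 0.120 × (17.8885 − 16.7033) = 0.120 × 1.1852 = 0.1422 W/m².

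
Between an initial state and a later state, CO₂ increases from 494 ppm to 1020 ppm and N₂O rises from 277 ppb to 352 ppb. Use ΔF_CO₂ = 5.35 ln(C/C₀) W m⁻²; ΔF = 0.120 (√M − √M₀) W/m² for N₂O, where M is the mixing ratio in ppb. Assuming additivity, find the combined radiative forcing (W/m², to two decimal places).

ΔF = 4.13 W/m²

CO₂: 5.35 × ln(1020/494) = 5.35 × ln(2.06478) = 5.35 × 0.72502 = 3.8789 W/m².
N₂O: 0.120 × (√352 − √277) = 0.120 × (18.7617 − 16.6433) = 0.120 × 2.1184 = 0.2542 W/m².
Total ΔF = 3.8789 + 0.2542 = 4.1331 W/m².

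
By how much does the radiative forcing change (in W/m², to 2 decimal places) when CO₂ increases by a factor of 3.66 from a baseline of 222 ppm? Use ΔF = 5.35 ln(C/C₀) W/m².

ΔF = 6.94 W/m²

Because the forcing depends only on the ratio C/C₀, the initial concentration does not enter.
ΔF = 5.35 × ln(3.66) = 5.35 × 1.29746 = 6.9414 W/m².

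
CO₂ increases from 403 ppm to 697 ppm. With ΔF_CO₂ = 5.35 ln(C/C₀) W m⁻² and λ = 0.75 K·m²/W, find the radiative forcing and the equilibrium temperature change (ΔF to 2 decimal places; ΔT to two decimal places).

ΔF = 2.93 W/m²; ΔT = 2.20 K

CO₂: 5.35 × ln(697/403) = 5.35 × ln(1.72953) = 5.35 × 0.54785 = 2.9310 W/m².
ΔT = λ ΔF = 0.75 × 2.93 = 2.1975 K.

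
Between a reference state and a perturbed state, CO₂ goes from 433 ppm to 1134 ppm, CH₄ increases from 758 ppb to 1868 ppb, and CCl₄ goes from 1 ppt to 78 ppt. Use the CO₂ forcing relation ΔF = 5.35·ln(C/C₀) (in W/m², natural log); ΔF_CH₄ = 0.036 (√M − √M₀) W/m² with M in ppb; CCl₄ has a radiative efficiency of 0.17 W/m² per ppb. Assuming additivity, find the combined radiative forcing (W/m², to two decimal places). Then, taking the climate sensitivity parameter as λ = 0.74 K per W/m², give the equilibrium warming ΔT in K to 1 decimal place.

ΔF = 5.73 W/m²; ΔT = 4.2 K

CO₂: 5.35 × ln(1134/433) = 5.35 × ln(2.61894) = 5.35 × 0.96277 = 5.1508 W/m².
CH₄: 0.036 × (√1868 − √758) = 0.036 × (43.2204 − 27.5318) = 0.036 × 15.6886 = 0.5648 W/m².
CCl₄: Δ = 78 − 1 = 77 ppt = 0.077 ppb; ΔF = 0.17 × 0.077 = 0.0131 W/m².
Total ΔF = 5.1508 + 0.5648 + 0.0131 = 5.7287 W/m².
ΔT = λ ΔF = 0.74 × 5.73 = 4.2402 K.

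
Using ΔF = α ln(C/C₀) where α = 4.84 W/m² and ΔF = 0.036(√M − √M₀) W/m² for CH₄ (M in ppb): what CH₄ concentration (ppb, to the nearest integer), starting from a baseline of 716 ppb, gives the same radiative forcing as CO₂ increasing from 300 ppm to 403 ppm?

CO₂ forcing: 4.84 × ln(403/300) = 4.84 × 0.295154 = 1.42855 W/m².
Set 0.036(√M − √716) = 1.42855: √M = 1.42855/0.036 + √716 = 39.6819 + 26.7582 = 66.4401.
M = (66.4401)² = 4414.29 ppb.

M ≈ 4414 ppb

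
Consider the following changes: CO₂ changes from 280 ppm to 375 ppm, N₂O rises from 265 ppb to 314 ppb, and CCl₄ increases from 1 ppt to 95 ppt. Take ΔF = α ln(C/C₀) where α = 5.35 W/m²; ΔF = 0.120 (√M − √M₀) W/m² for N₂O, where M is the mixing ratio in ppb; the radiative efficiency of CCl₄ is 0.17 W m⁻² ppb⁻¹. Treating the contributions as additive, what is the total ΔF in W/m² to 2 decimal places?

ΔF = 1.75 W/m²

CO₂: 5.35 × ln(375/280) = 5.35 × ln(1.33929) = 5.35 × 0.29214 = 1.5629 W/m².
N₂O: 0.120 × (√314 − √265) = 0.120 × (17.7200 − 16.2788) = 0.120 × 1.4412 = 0.1729 W/m².
CCl₄: Δ = 95 − 1 = 94 ppt = 0.094 ppb; ΔF = 0.17 × 0.094 = 0.0160 W/m².
Total ΔF = 1.5629 + 0.1729 + 0.0160 = 1.7518 W/m².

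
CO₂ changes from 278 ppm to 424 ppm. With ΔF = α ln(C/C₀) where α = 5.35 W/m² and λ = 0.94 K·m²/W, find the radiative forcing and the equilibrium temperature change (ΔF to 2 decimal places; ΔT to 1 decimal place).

ΔF = 2.26 W/m²; ΔT = 2.1 K

CO₂: 5.35 × ln(424/278) = 5.35 × ln(1.52518) = 5.35 × 0.42211 = 2.2583 W/m².
ΔT = λ ΔF = 0.94 × 2.26 = 2.1244 K.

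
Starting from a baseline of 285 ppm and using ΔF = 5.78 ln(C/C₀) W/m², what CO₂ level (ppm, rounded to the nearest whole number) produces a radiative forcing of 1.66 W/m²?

C ≈ 380 ppm

Set 5.78 ln(C/285) = 1.66, so ln(C/285) = 1.66/5.78 = 0.28720.
Then C/285 = e^0.28720 = 1.33269, giving C = 285 × 1.33269 = 379.82 ppm.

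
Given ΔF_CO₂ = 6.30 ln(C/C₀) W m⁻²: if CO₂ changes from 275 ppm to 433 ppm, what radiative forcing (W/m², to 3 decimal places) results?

CO₂ absorption bands are partially saturated, so forcing scales with the logarithm of the concentration ratio.
CO₂: 6.30 × ln(433/275) = 6.30 × ln(1.57455) = 6.30 × 0.45397 = 2.8600 W/m².

ΔF = 2.860 W/m²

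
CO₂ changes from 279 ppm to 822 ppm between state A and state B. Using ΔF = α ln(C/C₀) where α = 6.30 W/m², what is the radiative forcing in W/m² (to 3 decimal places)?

CO₂: 6.30 × ln(822/279) = 6.30 × ln(2.94624) = 6.30 × 1.08053 = 6.8073 W/m².

ΔF = 6.807 W/m²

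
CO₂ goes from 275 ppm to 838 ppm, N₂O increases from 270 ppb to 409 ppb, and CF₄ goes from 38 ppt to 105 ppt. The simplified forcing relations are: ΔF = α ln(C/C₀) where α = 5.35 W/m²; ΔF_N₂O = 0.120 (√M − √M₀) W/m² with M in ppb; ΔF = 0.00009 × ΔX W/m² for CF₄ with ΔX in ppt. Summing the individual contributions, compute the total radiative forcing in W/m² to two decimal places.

CO₂: 5.35 × ln(838/275) = 5.35 × ln(3.04727) = 5.35 × 1.11425 = 5.9612 W/m².
N₂O: 0.120 × (√409 − √270) = 0.120 × (20.2237 − 16.4317) = 0.120 × 3.7920 = 0.4550 W/m².
CF₄: ΔF = 0.00009 × (105 − 38) = 0.00009 × 67 = 0.0060 W/m².
Total ΔF = 5.9612 + 0.4550 + 0.0060 = 6.4222 W/m².

ΔF = 6.42 W/m²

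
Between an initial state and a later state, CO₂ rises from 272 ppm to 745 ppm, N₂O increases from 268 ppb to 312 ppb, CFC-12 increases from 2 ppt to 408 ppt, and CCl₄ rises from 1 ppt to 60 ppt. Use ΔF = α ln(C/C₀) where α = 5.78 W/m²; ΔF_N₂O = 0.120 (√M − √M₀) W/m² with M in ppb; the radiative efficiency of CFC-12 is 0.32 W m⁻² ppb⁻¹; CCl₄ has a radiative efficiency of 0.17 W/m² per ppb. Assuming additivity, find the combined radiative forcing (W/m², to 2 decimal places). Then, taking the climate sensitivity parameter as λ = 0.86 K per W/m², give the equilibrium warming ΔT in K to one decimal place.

ΔF = 6.12 W/m²; ΔT = 5.3 K

CO₂: 5.78 × ln(745/272) = 5.78 × ln(2.73897) = 5.78 × 1.00758 = 5.8238 W/m².
N₂O: 0.120 × (√312 − √268) = 0.120 × (17.6635 − 16.3707) = 0.120 × 1.2928 = 0.1551 W/m².
CFC-12: Δ = 408 − 2 = 406 ppt = 0.406 ppb; ΔF = 0.32 × 0.406 = 0.1299 W/m².
CCl₄: Δ = 60 − 1 = 59 ppt = 0.059 ppb; ΔF = 0.17 × 0.059 = 0.0100 W/m².
Total ΔF = 5.8238 + 0.1551 + 0.1299 + 0.0100 = 6.1188 W/m².
ΔT = λ ΔF = 0.86 × 6.12 = 5.2632 K.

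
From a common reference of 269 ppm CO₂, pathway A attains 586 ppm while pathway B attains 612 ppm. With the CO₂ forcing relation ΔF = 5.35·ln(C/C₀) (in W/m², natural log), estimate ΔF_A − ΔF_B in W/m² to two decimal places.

ΔF_A − ΔF_B = -0.23 W/m²

ΔF_A = 5.35 ln(586/269) = 5.35 × 0.77861 = 4.1656 W/m².
ΔF_B = 5.35 ln(612/269) = 5.35 × 0.82202 = 4.3978 W/m².
Difference: 4.1656 − 4.3978 = -0.2322 W/m².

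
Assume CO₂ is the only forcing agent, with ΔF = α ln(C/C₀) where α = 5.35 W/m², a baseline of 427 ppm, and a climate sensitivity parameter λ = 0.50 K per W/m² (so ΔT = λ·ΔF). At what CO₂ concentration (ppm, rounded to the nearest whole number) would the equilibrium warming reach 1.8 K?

C ≈ 837 ppm

Required forcing: ΔF = ΔT/λ = 1.8/0.50 = 3.6000 W/m².
Then ln(C/427) = ΔF/5.35 = 3.6000/5.35 = 0.67290.
So C = 427 × e^0.67290 = 427 × 1.95991 = 836.88 ppm.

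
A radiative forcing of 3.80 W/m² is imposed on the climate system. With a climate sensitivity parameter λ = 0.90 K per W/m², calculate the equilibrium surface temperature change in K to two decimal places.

ΔT = 3.42 K

ΔT = λ ΔF = 0.90 × 3.80 = 3.4200 K.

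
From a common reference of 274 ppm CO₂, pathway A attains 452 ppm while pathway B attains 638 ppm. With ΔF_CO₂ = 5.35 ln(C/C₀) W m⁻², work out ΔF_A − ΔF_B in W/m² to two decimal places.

ΔF_A = 5.35 ln(452/274) = 5.35 × 0.50055 = 2.6779 W/m².
ΔF_B = 5.35 ln(638/274) = 5.35 × 0.84521 = 4.5219 W/m².
Difference: 2.6779 − 4.5219 = -1.8440 W/m².

ΔF_A − ΔF_B = -1.84 W/m²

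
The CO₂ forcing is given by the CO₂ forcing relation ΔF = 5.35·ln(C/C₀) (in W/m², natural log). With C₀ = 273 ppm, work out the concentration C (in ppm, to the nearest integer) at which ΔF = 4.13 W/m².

C ≈ 591 ppm

Set 5.35 ln(C/273) = 4.13, so ln(C/273) = 4.13/5.35 = 0.77196.
Then C/273 = e^0.77196 = 2.16400, giving C = 273 × 2.16400 = 590.77 ppm.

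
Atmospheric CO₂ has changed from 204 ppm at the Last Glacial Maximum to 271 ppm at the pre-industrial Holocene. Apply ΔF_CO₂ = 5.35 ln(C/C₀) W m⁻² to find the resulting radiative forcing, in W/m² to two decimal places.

ΔF = 1.52 W/m²

CO₂: 5.35 × ln(271/204) = 5.35 × ln(1.32843) = 5.35 × 0.28400 = 1.5194 W/m².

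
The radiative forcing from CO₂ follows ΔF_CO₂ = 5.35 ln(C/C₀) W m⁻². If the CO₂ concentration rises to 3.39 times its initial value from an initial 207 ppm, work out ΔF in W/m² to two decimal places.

ΔF = 6.53 W/m²

ΔF = 5.35 × ln(3.39) = 5.35 × 1.22083 = 6.5314 W/m².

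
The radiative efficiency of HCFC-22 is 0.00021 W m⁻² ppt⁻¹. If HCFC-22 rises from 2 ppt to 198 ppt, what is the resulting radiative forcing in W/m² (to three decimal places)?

ΔF = 0.041 W/m²

HCFC-22: ΔF = 0.00021 × (198 − 2) = 0.00021 × 196 = 0.0412 W/m².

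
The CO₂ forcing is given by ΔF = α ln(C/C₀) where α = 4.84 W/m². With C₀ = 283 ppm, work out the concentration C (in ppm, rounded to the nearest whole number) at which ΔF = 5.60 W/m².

Set 4.84 ln(C/283) = 5.60, so ln(C/283) = 5.60/4.84 = 1.15702.
Then C/283 = e^1.15702 = 3.18044, giving C = 283 × 3.18044 = 900.06 ppm.

C ≈ 900 ppm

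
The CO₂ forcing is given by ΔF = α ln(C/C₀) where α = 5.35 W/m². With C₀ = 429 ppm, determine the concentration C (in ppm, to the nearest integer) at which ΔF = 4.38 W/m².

Set 5.35 ln(C/429) = 4.38, so ln(C/429) = 4.38/5.35 = 0.81869.
Then C/429 = e^0.81869 = 2.26753, giving C = 429 × 2.26753 = 972.77 ppm.

C ≈ 973 ppm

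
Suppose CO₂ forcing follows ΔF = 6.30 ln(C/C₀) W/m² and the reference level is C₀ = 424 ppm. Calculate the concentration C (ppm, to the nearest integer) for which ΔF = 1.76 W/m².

C ≈ 561 ppm

Set 6.30 ln(C/424) = 1.76, so ln(C/424) = 1.76/6.30 = 0.27937.
Then C/424 = e^0.27937 = 1.32230, giving C = 424 × 1.32230 = 560.66 ppm.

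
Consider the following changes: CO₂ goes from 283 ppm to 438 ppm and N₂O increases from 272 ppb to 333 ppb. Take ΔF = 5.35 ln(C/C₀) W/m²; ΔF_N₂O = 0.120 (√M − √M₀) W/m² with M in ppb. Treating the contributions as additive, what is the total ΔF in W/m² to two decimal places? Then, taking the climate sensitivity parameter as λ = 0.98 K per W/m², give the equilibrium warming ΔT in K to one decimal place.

ΔF = 2.55 W/m²; ΔT = 2.5 K

CO₂: 5.35 × ln(438/283) = 5.35 × ln(1.54770) = 5.35 × 0.43677 = 2.3367 W/m².
N₂O: 0.120 × (√333 − √272) = 0.120 × (18.2483 − 16.4924) = 0.120 × 1.7559 = 0.2107 W/m².
Total ΔF = 2.3367 + 0.2107 = 2.5474 W/m².
ΔT = λ ΔF = 0.98 × 2.55 = 2.4990 K.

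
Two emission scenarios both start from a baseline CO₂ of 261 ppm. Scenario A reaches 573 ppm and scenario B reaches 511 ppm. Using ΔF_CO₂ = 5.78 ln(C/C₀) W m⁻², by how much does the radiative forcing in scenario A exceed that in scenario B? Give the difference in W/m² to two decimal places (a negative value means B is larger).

ΔF_A − ΔF_B = 0.66 W/m²

ΔF_A = 5.78 ln(573/261) = 5.78 × 0.78637 = 4.5452 W/m².
ΔF_B = 5.78 ln(511/261) = 5.78 × 0.67185 = 3.8833 W/m².
Difference: 4.5452 − 3.8833 = 0.6619 W/m².
(Equivalently, ΔF_A − ΔF_B = 5.78 ln(573/511) = 5.78 × 0.11452 = 0.6619 W/m².)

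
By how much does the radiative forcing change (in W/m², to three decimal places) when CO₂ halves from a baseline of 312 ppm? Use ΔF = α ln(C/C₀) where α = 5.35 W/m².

ΔF = -3.708 W/m²

ΔF = 5.35 × ln(0.5) = 5.35 × -0.69315 = -3.7084 W/m².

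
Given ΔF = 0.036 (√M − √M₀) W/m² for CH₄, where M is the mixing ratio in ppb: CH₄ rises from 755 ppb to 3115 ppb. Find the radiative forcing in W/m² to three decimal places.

ΔF = 1.020 W/m²

CH₄: 0.036 × (√3115 − √755) = 0.036 × (55.8122 − 27.4773) = 0.036 × 28.3349 = 1.0201 W/m².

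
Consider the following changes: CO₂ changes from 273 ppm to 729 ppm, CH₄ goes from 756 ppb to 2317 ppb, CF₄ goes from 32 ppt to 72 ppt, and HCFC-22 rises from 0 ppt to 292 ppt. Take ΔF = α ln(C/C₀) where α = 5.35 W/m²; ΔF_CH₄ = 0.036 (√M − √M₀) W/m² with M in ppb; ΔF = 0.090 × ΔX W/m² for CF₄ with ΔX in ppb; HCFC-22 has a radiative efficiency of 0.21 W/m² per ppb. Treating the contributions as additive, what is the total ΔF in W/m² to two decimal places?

CO₂: 5.35 × ln(729/273) = 5.35 × ln(2.67033) = 5.35 × 0.98220 = 5.2548 W/m².
CH₄: 0.036 × (√2317 − √756) = 0.036 × (48.1352 − 27.4955) = 0.036 × 20.6397 = 0.7430 W/m².
CF₄: Δ = 72 − 32 = 40 ppt = 0.040 ppb; ΔF = 0.090 × 0.040 = 0.0036 W/m².
HCFC-22: Δ = 292 − 0 = 292 ppt = 0.292 ppb; ΔF = 0.21 × 0.292 = 0.0613 W/m².
Total ΔF = 5.2548 + 0.7430 + 0.0036 + 0.0613 = 6.0627 W/m².

ΔF = 6.06 W/m²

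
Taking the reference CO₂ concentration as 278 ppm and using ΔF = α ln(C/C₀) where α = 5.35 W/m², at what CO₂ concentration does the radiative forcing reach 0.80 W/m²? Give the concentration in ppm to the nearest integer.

C ≈ 323 ppm

Set 5.35 ln(C/278) = 0.80, so ln(C/278) = 0.80/5.35 = 0.14953.
Then C/278 = e^0.14953 = 1.16129, giving C = 278 × 1.16129 = 322.84 ppm.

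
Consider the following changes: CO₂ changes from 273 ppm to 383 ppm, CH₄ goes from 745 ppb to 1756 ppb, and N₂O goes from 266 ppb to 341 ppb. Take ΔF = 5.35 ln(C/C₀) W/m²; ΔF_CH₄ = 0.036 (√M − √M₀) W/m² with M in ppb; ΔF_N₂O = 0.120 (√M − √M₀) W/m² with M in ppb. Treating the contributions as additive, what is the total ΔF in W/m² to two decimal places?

ΔF = 2.60 W/m²

CO₂: 5.35 × ln(383/273) = 5.35 × ln(1.40293) = 5.35 × 0.33856 = 1.8113 W/m².
CH₄: 0.036 × (√1756 − √745) = 0.036 × (41.9047 − 27.2947) = 0.036 × 14.6100 = 0.5260 W/m².
N₂O: 0.120 × (√341 − √266) = 0.120 × (18.4662 − 16.3095) = 0.120 × 2.1567 = 0.2588 W/m².
Total ΔF = 1.8113 + 0.5260 + 0.2588 = 2.5961 W/m².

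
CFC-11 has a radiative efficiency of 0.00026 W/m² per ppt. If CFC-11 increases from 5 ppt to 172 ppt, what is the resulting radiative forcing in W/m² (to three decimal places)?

ΔF = 0.043 W/m²

CFC-11: ΔF = 0.00026 × (172 − 5) = 0.00026 × 167 = 0.0434 W/m².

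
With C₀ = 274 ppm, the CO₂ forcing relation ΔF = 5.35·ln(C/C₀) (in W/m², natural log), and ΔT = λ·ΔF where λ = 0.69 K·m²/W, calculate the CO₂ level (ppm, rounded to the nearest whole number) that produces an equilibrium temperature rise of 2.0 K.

C ≈ 471 ppm

Required forcing: ΔF = ΔT/λ = 2.0/0.69 = 2.8986 W/m².
Then ln(C/274) = ΔF/5.35 = 2.8986/5.35 = 0.54179.
So C = 274 × e^0.54179 = 274 × 1.71908 = 471.03 ppm.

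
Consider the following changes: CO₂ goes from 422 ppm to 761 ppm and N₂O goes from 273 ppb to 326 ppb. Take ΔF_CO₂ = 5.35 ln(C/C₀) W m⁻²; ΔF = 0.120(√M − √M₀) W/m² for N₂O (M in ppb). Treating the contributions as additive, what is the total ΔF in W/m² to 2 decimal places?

CO₂: 5.35 × ln(761/422) = 5.35 × ln(1.80332) = 5.35 × 0.58963 = 3.1545 W/m².
N₂O: 0.120 × (√326 − √273) = 0.120 × (18.0555 − 16.5227) = 0.120 × 1.5328 = 0.1839 W/m².
Total ΔF = 3.1545 + 0.1839 = 3.3384 W/m².

ΔF = 3.34 W/m²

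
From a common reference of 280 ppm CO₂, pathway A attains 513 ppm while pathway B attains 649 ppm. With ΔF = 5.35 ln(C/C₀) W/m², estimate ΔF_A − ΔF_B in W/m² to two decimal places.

ΔF_A = 5.35 ln(513/280) = 5.35 × 0.60549 = 3.2394 W/m².
ΔF_B = 5.35 ln(649/280) = 5.35 × 0.84064 = 4.4974 W/m².
Difference: 3.2394 − 4.4974 = -1.2580 W/m².

ΔF_A − ΔF_B = -1.26 W/m²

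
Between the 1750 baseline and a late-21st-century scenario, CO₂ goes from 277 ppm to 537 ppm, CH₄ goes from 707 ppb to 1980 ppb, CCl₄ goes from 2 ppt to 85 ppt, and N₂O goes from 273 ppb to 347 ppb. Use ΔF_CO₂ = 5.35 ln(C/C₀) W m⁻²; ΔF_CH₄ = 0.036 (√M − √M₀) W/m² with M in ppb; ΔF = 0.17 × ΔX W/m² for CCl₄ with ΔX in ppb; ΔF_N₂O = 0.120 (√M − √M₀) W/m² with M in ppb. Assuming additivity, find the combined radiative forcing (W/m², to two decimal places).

CO₂: 5.35 × ln(537/277) = 5.35 × ln(1.93863) = 5.35 × 0.66198 = 3.5416 W/m².
CH₄: 0.036 × (√1980 − √707) = 0.036 × (44.4972 − 26.5895) = 0.036 × 17.9077 = 0.6447 W/m².
CCl₄: Δ = 85 − 2 = 83 ppt = 0.083 ppb; ΔF = 0.17 × 0.083 = 0.0141 W/m².
N₂O: 0.120 × (√347 − √273) = 0.120 × (18.6279 − 16.5227) = 0.120 × 2.1052 = 0.2526 W/m².
Total ΔF = 3.5416 + 0.6447 + 0.0141 + 0.2526 = 4.4530 W/m².

ΔF = 4.45 W/m²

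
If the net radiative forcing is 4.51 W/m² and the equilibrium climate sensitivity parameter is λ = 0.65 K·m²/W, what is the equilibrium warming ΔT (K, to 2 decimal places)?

ΔT = λ ΔF = 0.65 × 4.51 = 2.9315 K.

ΔT = 2.93 K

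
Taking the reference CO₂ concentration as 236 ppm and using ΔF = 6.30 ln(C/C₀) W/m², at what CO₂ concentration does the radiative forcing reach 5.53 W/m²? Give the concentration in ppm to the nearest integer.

Set 6.30 ln(C/236) = 5.53, so ln(C/236) = 5.53/6.30 = 0.87778.
Then C/236 = e^0.87778 = 2.40555, giving C = 236 × 2.40555 = 567.71 ppm.

C ≈ 568 ppm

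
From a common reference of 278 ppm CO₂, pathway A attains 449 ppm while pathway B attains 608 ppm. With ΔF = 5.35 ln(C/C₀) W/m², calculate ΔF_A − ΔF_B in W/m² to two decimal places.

ΔF_A = 5.35 ln(449/278) = 5.35 × 0.47940 = 2.5648 W/m².
ΔF_B = 5.35 ln(608/278) = 5.35 × 0.78255 = 4.1866 W/m².
Difference: 2.5648 − 4.1866 = -1.6218 W/m².

ΔF_A − ΔF_B = -1.62 W/m²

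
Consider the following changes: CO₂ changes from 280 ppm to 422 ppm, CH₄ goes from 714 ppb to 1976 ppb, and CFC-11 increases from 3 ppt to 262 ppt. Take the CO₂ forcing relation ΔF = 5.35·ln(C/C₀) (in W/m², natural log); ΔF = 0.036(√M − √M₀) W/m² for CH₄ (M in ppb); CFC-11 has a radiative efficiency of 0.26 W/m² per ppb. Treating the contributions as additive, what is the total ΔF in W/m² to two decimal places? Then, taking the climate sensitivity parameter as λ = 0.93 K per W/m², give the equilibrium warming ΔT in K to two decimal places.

CO₂: 5.35 × ln(422/280) = 5.35 × ln(1.50714) = 5.35 × 0.41021 = 2.1946 W/m².
CH₄: 0.036 × (√1976 − √714) = 0.036 × (44.4522 − 26.7208) = 0.036 × 17.7314 = 0.6383 W/m².
CFC-11: Δ = 262 − 3 = 259 ppt = 0.259 ppb; ΔF = 0.26 × 0.259 = 0.0673 W/m².
Total ΔF = 2.1946 + 0.6383 + 0.0673 = 2.9002 W/m².
ΔT = λ ΔF = 0.93 × 2.90 = 2.6970 K.

ΔF = 2.90 W/m²; ΔT = 2.70 K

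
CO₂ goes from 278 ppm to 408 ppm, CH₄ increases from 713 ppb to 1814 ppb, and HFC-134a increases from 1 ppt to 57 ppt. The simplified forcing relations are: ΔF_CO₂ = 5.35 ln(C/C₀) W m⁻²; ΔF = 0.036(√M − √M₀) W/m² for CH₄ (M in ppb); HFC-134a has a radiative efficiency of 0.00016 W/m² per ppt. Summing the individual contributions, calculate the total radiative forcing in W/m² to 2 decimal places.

CO₂: 5.35 × ln(408/278) = 5.35 × ln(1.46763) = 5.35 × 0.38365 = 2.0525 W/m².
CH₄: 0.036 × (√1814 − √713) = 0.036 × (42.5911 − 26.7021) = 0.036 × 15.8890 = 0.5720 W/m².
HFC-134a: ΔF = 0.00016 × (57 − 1) = 0.00016 × 56 = 0.0090 W/m².
Total ΔF = 2.0525 + 0.5720 + 0.0090 = 2.6335 W/m².

ΔF = 2.63 W/m²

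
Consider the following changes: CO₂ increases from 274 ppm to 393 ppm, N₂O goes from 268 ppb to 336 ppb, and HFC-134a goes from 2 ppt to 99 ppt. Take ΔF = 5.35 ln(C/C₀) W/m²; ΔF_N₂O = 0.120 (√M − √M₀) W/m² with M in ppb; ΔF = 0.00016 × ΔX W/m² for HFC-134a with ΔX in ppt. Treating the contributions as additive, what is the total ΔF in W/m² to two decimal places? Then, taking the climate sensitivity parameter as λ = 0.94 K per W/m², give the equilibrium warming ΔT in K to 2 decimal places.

CO₂: 5.35 × ln(393/274) = 5.35 × ln(1.43431) = 5.35 × 0.36068 = 1.9296 W/m².
N₂O: 0.120 × (√336 − √268) = 0.120 × (18.3303 − 16.3707) = 0.120 × 1.9596 = 0.2352 W/m².
HFC-134a: ΔF = 0.00016 × (99 − 2) = 0.00016 × 97 = 0.0155 W/m².
Total ΔF = 1.9296 + 0.2352 + 0.0155 = 2.1803 W/m².
ΔT = λ ΔF = 0.94 × 2.18 = 2.0492 K.

ΔF = 2.18 W/m²; ΔT = 2.05 K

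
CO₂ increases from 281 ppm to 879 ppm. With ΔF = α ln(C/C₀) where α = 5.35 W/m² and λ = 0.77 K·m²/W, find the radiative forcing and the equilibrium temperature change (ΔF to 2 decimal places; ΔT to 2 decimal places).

ΔF = 6.10 W/m²; ΔT = 4.70 K

CO₂: 5.35 × ln(879/281) = 5.35 × ln(3.12811) = 5.35 × 1.14043 = 6.1013 W/m².
ΔT = λ ΔF = 0.77 × 6.10 = 4.6970 K.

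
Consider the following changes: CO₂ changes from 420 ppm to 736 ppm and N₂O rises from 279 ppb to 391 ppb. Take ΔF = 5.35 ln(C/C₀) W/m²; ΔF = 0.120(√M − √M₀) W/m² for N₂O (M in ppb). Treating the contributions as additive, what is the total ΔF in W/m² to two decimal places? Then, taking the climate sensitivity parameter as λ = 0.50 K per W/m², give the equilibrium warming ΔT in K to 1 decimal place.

CO₂: 5.35 × ln(736/420) = 5.35 × ln(1.75238) = 5.35 × 0.56097 = 3.0012 W/m².
N₂O: 0.120 × (√391 − √279) = 0.120 × (19.7737 − 16.7033) = 0.120 × 3.0704 = 0.3684 W/m².
Total ΔF = 3.0012 + 0.3684 = 3.3696 W/m².
ΔT = λ ΔF = 0.50 × 3.37 = 1.6850 K.

ΔF = 3.37 W/m²; ΔT = 1.7 K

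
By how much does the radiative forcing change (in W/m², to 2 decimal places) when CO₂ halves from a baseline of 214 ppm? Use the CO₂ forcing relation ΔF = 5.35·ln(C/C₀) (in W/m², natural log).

ΔF = 5.35 × ln(0.5) = 5.35 × -0.69315 = -3.7084 W/m².

ΔF = -3.71 W/m²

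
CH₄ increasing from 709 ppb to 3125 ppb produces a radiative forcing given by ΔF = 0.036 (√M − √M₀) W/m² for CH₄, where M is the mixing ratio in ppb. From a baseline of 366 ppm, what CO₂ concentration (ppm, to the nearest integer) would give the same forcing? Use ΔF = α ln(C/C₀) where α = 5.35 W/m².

CH₄ forcing: 0.036 × (√3125 − √709) = 0.036 × (55.9017 − 26.6271) = 0.036 × 29.2746 = 1.05389 W/m².
Set 5.35 ln(C/366) = 1.05389: ln(C/366) = 1.05389/5.35 = 0.19699, so C = 366 × e^0.19699 = 366 × 1.21773 = 445.69 ppm.

C ≈ 446 ppm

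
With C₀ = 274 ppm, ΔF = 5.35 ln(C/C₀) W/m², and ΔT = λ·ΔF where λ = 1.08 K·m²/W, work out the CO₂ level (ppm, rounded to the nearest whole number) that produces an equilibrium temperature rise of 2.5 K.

C ≈ 422 ppm

Required forcing: ΔF = ΔT/λ = 2.5/1.08 = 2.3148 W/m².
Then ln(C/274) = ΔF/5.35 = 2.3148/5.35 = 0.43267.
So C = 274 × e^0.43267 = 274 × 1.54137 = 422.34 ppm.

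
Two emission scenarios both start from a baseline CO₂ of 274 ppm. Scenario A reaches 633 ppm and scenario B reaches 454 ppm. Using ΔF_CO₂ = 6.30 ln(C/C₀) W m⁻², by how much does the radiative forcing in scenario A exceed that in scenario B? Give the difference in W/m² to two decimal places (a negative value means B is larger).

ΔF_A − ΔF_B = 2.09 W/m²

ΔF_A = 6.30 ln(633/274) = 6.30 × 0.83734 = 5.2752 W/m².
ΔF_B = 6.30 ln(454/274) = 6.30 × 0.50497 = 3.1813 W/m².
Difference: 5.2752 − 3.1813 = 2.0939 W/m².
(Equivalently, ΔF_A − ΔF_B = 6.30 ln(633/454) = 6.30 × 0.33237 = 2.0939 W/m².)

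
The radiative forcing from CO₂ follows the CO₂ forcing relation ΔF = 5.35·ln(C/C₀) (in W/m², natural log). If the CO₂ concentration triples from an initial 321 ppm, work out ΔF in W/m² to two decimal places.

ΔF = 5.88 W/m²

ΔF = 5.35 × ln(3) = 5.35 × 1.09861 = 5.8776 W/m².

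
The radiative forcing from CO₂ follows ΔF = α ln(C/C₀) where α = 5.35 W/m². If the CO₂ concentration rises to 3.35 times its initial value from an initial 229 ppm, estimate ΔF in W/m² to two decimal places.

Because the forcing depends only on the ratio C/C₀, the initial concentration does not enter.
ΔF = 5.35 × ln(3.35) = 5.35 × 1.20896 = 6.4679 W/m².

ΔF = 6.47 W/m²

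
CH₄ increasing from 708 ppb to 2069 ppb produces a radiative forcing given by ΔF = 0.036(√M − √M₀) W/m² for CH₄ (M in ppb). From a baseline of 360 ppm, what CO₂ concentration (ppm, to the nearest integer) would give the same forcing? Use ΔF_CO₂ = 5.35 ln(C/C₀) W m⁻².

C ≈ 409 ppm

CH₄ forcing: 0.036 × (√2069 − √708) = 0.036 × (45.4863 − 26.6083) = 0.036 × 18.8780 = 0.67961 W/m².
Set 5.35 ln(C/360) = 0.67961: ln(C/360) = 0.67961/5.35 = 0.12703, so C = 360 × e^0.12703 = 360 × 1.13545 = 408.76 ppm.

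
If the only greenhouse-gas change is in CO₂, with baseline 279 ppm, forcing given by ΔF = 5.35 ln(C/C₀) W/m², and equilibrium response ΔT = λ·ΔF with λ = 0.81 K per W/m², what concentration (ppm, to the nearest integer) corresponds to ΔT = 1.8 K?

Required forcing: ΔF = ΔT/λ = 1.8/0.81 = 2.2222 W/m².
Then ln(C/279) = ΔF/5.35 = 2.2222/5.35 = 0.41536.
So C = 279 × e^0.41536 = 279 × 1.51492 = 422.66 ppm.

C ≈ 423 ppm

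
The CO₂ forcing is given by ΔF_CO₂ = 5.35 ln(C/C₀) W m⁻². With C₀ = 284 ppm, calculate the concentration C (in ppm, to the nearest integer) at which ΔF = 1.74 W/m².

C ≈ 393 ppm

Set 5.35 ln(C/284) = 1.74, so ln(C/284) = 1.74/5.35 = 0.32523.
Then C/284 = e^0.32523 = 1.38435, giving C = 284 × 1.38435 = 393.16 ppm.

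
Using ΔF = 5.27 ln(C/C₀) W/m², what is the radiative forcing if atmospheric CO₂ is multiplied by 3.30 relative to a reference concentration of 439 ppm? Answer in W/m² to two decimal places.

ΔF = 6.29 W/m²

ΔF = 5.27 × ln(3.30) = 5.27 × 1.19392 = 6.2920 W/m².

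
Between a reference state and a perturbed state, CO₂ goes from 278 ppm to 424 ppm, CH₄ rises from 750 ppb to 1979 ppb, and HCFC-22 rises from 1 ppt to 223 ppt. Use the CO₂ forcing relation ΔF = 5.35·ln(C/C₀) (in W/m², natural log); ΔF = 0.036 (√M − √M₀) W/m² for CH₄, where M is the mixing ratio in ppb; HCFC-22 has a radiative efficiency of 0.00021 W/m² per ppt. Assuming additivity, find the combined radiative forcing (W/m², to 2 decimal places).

ΔF = 2.92 W/m²

CO₂: 5.35 × ln(424/278) = 5.35 × ln(1.52518) = 5.35 × 0.42211 = 2.2583 W/m².
CH₄: 0.036 × (√1979 − √750) = 0.036 × (44.4860 − 27.3861) = 0.036 × 17.0999 = 0.6156 W/m².
HCFC-22: ΔF = 0.00021 × (223 − 1) = 0.00021 × 222 = 0.0466 W/m².
Total ΔF = 2.2583 + 0.6156 + 0.0466 = 2.9205 W/m².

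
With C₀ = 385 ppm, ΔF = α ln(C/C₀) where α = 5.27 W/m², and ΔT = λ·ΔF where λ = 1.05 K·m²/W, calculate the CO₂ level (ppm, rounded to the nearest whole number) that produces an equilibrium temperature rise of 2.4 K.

Required forcing: ΔF = ΔT/λ = 2.4/1.05 = 2.2857 W/m².
Then ln(C/385) = ΔF/5.27 = 2.2857/5.27 = 0.43372.
So C = 385 × e^0.43372 = 385 × 1.54299 = 594.05 ppm.

C ≈ 594 ppm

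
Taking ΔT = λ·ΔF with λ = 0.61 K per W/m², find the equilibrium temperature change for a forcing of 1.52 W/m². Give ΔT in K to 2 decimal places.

ΔT = 0.93 K

ΔT = λ ΔF = 0.61 × 1.52 = 0.9272 K.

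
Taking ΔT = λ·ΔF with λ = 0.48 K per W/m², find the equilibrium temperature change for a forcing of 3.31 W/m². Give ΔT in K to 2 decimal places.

ΔT = λ ΔF = 0.48 × 3.31 = 1.5888 K.

ΔT = 1.59 K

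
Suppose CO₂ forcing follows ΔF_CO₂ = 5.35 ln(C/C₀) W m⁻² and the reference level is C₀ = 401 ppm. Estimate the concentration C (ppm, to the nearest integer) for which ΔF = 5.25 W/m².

C ≈ 1070 ppm

Set 5.35 ln(C/401) = 5.25, so ln(C/401) = 5.25/5.35 = 0.98131.
Then C/401 = e^0.98131 = 2.66795, giving C = 401 × 2.66795 = 1069.85 ppm.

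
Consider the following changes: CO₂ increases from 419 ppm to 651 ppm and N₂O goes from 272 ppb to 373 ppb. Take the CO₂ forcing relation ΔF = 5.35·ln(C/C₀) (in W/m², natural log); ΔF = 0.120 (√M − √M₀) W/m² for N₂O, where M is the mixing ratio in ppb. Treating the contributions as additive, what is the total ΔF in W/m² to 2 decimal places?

ΔF = 2.70 W/m²

CO₂: 5.35 × ln(651/419) = 5.35 × ln(1.55370) = 5.35 × 0.44064 = 2.3574 W/m².
N₂O: 0.120 × (√373 − √272) = 0.120 × (19.3132 − 16.4924) = 0.120 × 2.8208 = 0.3385 W/m².
Total ΔF = 2.3574 + 0.3385 = 2.6959 W/m².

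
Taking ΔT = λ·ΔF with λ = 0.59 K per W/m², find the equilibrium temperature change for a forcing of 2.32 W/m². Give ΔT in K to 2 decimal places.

ΔT = λ ΔF = 0.59 × 2.32 = 1.3688 K.

ΔT = 1.37 K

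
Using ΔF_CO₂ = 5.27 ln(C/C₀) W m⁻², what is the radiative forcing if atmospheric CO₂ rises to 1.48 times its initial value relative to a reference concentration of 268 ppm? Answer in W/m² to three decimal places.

ΔF = 5.27 × ln(1.48) = 5.27 × 0.39204 = 2.0661 W/m².

ΔF = 2.066 W/m²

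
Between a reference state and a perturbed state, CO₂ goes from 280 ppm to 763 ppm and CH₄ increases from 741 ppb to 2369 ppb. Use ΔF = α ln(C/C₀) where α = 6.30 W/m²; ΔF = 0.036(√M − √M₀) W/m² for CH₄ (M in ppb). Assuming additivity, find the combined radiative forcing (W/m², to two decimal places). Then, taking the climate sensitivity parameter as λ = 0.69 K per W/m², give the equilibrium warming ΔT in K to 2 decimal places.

CO₂: 6.30 × ln(763/280) = 6.30 × ln(2.72500) = 6.30 × 1.00247 = 6.3156 W/m².
CH₄: 0.036 × (√2369 − √741) = 0.036 × (48.6724 − 27.2213) = 0.036 × 21.4511 = 0.7722 W/m².
Total ΔF = 6.3156 + 0.7722 = 7.0878 W/m².
ΔT = λ ΔF = 0.69 × 7.09 = 4.8921 K.

ΔF = 7.09 W/m²; ΔT = 4.89 K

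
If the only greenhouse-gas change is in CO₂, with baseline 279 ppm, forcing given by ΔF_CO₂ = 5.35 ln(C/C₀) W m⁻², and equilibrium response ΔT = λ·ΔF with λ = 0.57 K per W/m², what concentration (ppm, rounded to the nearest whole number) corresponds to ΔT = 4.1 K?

C ≈ 1070 ppm

Required forcing: ΔF = ΔT/λ = 4.1/0.57 = 7.1930 W/m².
Then ln(C/279) = ΔF/5.35 = 7.1930/5.35 = 1.34449.
So C = 279 × e^1.34449 = 279 × 3.83623 = 1070.31 ppm.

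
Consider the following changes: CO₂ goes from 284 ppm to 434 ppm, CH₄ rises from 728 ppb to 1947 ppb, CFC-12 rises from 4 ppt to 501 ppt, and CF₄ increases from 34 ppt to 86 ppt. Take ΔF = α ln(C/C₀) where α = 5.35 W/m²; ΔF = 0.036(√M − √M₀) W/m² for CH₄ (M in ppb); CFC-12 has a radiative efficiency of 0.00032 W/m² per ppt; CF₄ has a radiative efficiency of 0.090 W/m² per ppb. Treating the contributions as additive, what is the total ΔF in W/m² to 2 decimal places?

CO₂: 5.35 × ln(434/284) = 5.35 × ln(1.52817) = 5.35 × 0.42407 = 2.2688 W/m².
CH₄: 0.036 × (√1947 − √728) = 0.036 × (44.1248 − 26.9815) = 0.036 × 17.1433 = 0.6172 W/m².
CFC-12: ΔF = 0.00032 × (501 − 4) = 0.00032 × 497 = 0.1590 W/m².
CF₄: Δ = 86 − 34 = 52 ppt = 0.052 ppb; ΔF = 0.090 × 0.052 = 0.0047 W/m².
Total ΔF = 2.2688 + 0.6172 + 0.1590 + 0.0047 = 3.0497 W/m².

ΔF = 3.05 W/m²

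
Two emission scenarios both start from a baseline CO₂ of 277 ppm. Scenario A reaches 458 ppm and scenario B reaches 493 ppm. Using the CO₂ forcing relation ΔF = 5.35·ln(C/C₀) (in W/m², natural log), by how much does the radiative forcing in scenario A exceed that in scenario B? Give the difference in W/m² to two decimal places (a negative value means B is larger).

ΔF_A − ΔF_B = -0.39 W/m²

ΔF_A = 5.35 ln(458/277) = 5.35 × 0.50285 = 2.6902 W/m².
ΔF_B = 5.35 ln(493/277) = 5.35 × 0.57649 = 3.0842 W/m².
Difference: 2.6902 − 3.0842 = -0.3940 W/m².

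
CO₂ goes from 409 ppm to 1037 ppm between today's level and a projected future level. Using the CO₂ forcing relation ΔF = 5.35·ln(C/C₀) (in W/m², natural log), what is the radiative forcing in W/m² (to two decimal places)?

ΔF = 4.98 W/m²

CO₂: 5.35 × ln(1037/409) = 5.35 × ln(2.53545) = 5.35 × 0.93037 = 4.9775 W/m².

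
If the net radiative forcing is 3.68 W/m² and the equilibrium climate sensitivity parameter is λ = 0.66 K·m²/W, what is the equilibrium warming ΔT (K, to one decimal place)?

ΔT = λ ΔF = 0.66 × 3.68 = 2.4288 K.

ΔT = 2.4 K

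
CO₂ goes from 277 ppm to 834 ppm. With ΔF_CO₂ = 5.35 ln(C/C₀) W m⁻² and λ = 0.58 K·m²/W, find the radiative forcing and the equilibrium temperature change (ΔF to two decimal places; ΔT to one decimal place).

CO₂: 5.35 × ln(834/277) = 5.35 × ln(3.01083) = 5.35 × 1.10222 = 5.8969 W/m².
ΔT = λ ΔF = 0.58 × 5.90 = 3.4220 K.

ΔF = 5.90 W/m²; ΔT = 3.4 K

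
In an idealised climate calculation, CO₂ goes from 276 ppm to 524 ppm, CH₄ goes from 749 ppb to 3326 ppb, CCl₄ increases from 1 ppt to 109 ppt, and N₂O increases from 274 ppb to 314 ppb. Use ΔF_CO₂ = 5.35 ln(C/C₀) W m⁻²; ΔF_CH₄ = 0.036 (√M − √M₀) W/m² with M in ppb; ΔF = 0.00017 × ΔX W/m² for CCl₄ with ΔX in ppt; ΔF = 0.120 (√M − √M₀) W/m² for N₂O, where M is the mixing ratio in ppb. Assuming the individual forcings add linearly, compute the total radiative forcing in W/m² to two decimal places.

ΔF = 4.68 W/m²

CO₂: 5.35 × ln(524/276) = 5.35 × ln(1.89855) = 5.35 × 0.64109 = 3.4298 W/m².
CH₄: 0.036 × (√3326 − √749) = 0.036 × (57.6715 − 27.3679) = 0.036 × 30.3036 = 1.0909 W/m².
CCl₄: ΔF = 0.00017 × (109 − 1) = 0.00017 × 108 = 0.0184 W/m².
N₂O: 0.120 × (√314 − √274) = 0.120 × (17.7200 − 16.5529) = 0.120 × 1.1671 = 0.1401 W/m².
Total ΔF = 3.4298 + 1.0909 + 0.0184 + 0.1401 = 4.6792 W/m².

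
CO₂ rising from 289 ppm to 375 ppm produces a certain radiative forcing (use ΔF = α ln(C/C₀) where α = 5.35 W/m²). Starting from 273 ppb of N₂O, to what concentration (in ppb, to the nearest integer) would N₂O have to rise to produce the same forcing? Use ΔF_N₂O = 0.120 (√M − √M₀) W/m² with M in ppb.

M ≈ 792 ppb

CO₂ forcing: 5.35 × ln(375/289) = 5.35 × 0.260499 = 1.39367 W/m².
Set 0.120(√M − √273) = 1.39367: √M = 1.39367/0.120 + √273 = 11.6139 + 16.5227 = 28.1366.
M = (28.1366)² = 791.67 ppb.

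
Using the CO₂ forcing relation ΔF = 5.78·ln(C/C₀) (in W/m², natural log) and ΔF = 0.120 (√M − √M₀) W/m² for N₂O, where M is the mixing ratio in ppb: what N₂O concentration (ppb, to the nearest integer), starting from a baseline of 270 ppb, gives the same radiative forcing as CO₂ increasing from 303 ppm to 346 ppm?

M ≈ 521 ppb

CO₂ forcing: 5.78 × ln(346/303) = 5.78 × 0.132706 = 0.76704 W/m².
Set 0.120(√M − √270) = 0.76704: √M = 0.76704/0.120 + √270 = 6.3920 + 16.4317 = 22.8237.
M = (22.8237)² = 520.92 ppb.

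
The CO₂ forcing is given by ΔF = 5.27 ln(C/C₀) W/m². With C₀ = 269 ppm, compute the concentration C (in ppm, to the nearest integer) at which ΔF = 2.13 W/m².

C ≈ 403 ppm

Set 5.27 ln(C/269) = 2.13, so ln(C/269) = 2.13/5.27 = 0.40417.
Then C/269 = e^0.40417 = 1.49806, giving C = 269 × 1.49806 = 402.98 ppm.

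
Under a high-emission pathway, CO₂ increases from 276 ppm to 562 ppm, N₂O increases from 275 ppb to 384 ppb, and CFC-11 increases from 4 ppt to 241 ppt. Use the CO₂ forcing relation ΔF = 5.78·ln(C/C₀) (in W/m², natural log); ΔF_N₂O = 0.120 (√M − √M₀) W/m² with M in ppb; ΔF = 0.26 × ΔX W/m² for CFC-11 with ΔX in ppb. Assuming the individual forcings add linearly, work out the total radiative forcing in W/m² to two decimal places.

CO₂: 5.78 × ln(562/276) = 5.78 × ln(2.03623) = 5.78 × 0.71110 = 4.1102 W/m².
N₂O: 0.120 × (√384 − √275) = 0.120 × (19.5959 − 16.5831) = 0.120 × 3.0128 = 0.3615 W/m².
CFC-11: Δ = 241 − 4 = 237 ppt = 0.237 ppb; ΔF = 0.26 × 0.237 = 0.0616 W/m².
Total ΔF = 4.1102 + 0.3615 + 0.0616 = 4.5333 W/m².

ΔF = 4.53 W/m²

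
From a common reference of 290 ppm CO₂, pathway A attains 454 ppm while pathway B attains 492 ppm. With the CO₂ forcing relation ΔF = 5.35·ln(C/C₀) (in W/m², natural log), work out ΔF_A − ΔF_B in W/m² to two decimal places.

ΔF_A = 5.35 ln(454/290) = 5.35 × 0.44822 = 2.3980 W/m².
ΔF_B = 5.35 ln(492/290) = 5.35 × 0.52860 = 2.8280 W/m².
Difference: 2.3980 − 2.8280 = -0.4300 W/m².
(Equivalently, ΔF_A − ΔF_B = 5.35 ln(454/492) = 5.35 × -0.08038 = -0.4300 W/m².)

ΔF_A − ΔF_B = -0.43 W/m²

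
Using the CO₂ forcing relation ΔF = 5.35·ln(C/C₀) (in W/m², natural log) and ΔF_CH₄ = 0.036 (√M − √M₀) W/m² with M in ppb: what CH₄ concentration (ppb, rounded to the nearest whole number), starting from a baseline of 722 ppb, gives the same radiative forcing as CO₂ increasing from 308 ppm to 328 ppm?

CO₂ forcing: 5.35 × ln(328/308) = 5.35 × 0.062914 = 0.33659 W/m².
Set 0.036(√M − √722) = 0.33659: √M = 0.33659/0.036 + √722 = 9.3497 + 26.8701 = 36.2198.
M = (36.2198)² = 1311.87 ppb.

M ≈ 1312 ppb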